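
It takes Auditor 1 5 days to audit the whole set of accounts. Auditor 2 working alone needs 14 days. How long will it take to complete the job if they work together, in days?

70/19 days

With two workers the combined time is the product over the sum: 5·14/(5+14) = 70/19 days.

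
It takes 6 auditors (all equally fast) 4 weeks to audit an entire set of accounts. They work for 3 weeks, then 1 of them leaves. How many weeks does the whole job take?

21/5 weeks

One auditor does 1/24 of the job per week.
After 3 weeks with 6 auditors, 3/4 is done (1/4 left).
With 5 auditors the rate is 5/24, so the rest takes 1/4 ÷ 5/24 = 6/5 weeks.
Total = 3 + 6/5 = 21/5 weeks.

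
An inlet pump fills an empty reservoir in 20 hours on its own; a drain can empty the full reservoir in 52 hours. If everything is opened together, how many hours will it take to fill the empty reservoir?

65/2 hours

Net rate = 1/20 − 1/52 = (13 − 5)/260 = 8/260 = 2/65 per hour.
Filling time = 1 ÷ (2/65) = 65/2 hours.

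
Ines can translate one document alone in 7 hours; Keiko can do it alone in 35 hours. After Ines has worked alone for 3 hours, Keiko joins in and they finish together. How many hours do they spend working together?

In 3 hours Ines does 3/7 of the job, leaving 4/7.
Ines and Keiko together work at 6/35 per hour, so finishing takes 4/7 ÷ 6/35 = 10/3 hours.

10/3 hours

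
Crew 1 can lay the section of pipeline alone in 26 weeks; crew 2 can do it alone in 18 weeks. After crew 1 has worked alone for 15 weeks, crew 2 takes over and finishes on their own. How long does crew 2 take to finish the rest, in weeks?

In 15 weeks crew 1 does 15/26 of the job, leaving 11/26.
Crew 2 works at 1/18 per week, so finishing takes 11/26 ÷ 1/18 = 99/13 weeks.

99/13 weeks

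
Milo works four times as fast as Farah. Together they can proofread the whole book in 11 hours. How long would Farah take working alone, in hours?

55 hours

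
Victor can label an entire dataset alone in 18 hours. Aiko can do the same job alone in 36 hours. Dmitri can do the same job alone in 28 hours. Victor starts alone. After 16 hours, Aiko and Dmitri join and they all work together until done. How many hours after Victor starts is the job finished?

254/15 hours

In the first 16 hours Victor alone does 16/18 = 8/9 of the job, leaving 1/9.
Once everyone is working, combined rate: 1/18 + 1/36 + 1/28 = (14 + 7 + 9)/252 = 30/252 = 5/42 per hour.
Remaining 1/9 at 5/42 per hour takes 14/15 hours.
Total from the start = 16 + 14/15 = 254/15 hours.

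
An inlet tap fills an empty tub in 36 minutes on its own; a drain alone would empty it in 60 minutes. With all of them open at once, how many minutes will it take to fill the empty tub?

Net rate = 1/36 − 1/60 = (5 − 3)/180 = 2/180 = 1/90 per minute.
Filling time = 1 ÷ (1/90) = 90 minutes.

90 minutes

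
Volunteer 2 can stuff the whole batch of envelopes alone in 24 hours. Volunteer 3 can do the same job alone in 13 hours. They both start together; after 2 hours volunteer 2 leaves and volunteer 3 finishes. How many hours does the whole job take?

In the first 2 hours the combined rate is 37/312, so 37/156 of the job is done, leaving 119/156.
After volunteer 2 leaves the rate is 1/13 per hour; the remaining 119/156 takes 119/12 hours.
Total = 2 + 119/12 = 143/12 hours.

143/12 hours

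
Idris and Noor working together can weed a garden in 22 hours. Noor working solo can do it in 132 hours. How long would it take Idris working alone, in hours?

132/5 hours

Combined rate is 1/22 per hour.
Known contribution: 1/132 per hour.
So Idris's rate is 1/22 − 1/132 = 5/132, meaning 132/5 hours alone.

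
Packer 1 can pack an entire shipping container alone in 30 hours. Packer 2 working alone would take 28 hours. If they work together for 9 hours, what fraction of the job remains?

Combined rate: 1/30 + 1/28 = (14 + 15)/420 = 29/420 per hour.
In 9 hours they complete 9·29/420 = 87/140 of the job.
So 53/140 remains.

53/140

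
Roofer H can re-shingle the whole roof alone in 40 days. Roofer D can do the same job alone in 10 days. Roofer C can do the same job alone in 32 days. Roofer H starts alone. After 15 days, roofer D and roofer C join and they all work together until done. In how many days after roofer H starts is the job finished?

In the first 15 days roofer H alone does 15/40 = 3/8 of the job, leaving 5/8.
Once everyone is working, combined rate: 1/40 + 1/10 + 1/32 = (4 + 16 + 5)/160 = 25/160 = 5/32 per day.
Remaining 5/8 at 5/32 per day takes 4 days.
Total from the start = 15 + 4 = 19 days.

19 days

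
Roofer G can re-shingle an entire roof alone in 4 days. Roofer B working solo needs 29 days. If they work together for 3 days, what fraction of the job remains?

Combined rate: 1/4 + 1/29 = (29 + 4)/116 = 33/116 per day.
In 3 days they complete 3·33/116 = 99/116 of the job.
So 17/116 remains.

17/116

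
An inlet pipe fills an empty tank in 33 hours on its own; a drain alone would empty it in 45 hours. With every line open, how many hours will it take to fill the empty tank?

Net rate = 1/33 − 1/45 = (15 − 11)/495 = 4/495 per hour.
Filling time = 1 ÷ (4/495) = 495/4 hours.

495/4 hours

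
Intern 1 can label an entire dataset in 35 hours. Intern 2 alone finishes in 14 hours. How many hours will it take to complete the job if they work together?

10 hours

Combined rate: 1/35 + 1/14 = (2 + 5)/70 = 7/70 = 1/10 per hour.
Time = 1 ÷ (1/10) = 10 hours.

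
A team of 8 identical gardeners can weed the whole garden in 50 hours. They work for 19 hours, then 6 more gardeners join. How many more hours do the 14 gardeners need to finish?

124/7 hours

One gardener does 1/400 of the job per hour.
After 19 hours with 8 gardeners, 19/50 is done (31/50 left).
With 14 gardeners the rate is 14/400 = 7/200, so the rest takes 31/50 ÷ 7/200 = 124/7 hours.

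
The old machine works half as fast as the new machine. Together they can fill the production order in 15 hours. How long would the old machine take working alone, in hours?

Let the new machine's rate be r; then the old machine's rate is (1/2)r, so together (1/2 + 1)r = (3/2)r = 1/15.
Thus r = 2/45 per hour.
The new machine alone: 45/2 hours; the old machine alone: 45 hours.

45 hours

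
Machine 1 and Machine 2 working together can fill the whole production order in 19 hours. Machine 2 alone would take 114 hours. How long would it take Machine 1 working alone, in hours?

Combined rate is 1/19 per hour.
Known contribution: 1/114 per hour.
So Machine 1's rate is 1/19 − 1/114 = 5/114, meaning 114/5 hours alone.

114/5 hours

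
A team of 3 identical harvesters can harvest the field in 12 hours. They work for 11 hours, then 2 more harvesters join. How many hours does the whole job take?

One harvester does 1/36 of the job per hour.
After 11 hours with 3 harvesters, 11/12 is done (1/12 left).
With 5 harvesters the rate is 5/36, so the rest takes 1/12 ÷ 5/36 = 3/5 hours.
Total = 11 + 3/5 = 58/5 hours.

58/5 hours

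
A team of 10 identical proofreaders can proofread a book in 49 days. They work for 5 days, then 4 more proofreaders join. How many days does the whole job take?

255/7 days

One proofreader does 1/490 of the job per day.
After 5 days with 10 proofreaders, 5/49 is done (44/49 left).
With 14 proofreaders the rate is 14/490 = 1/35, so the rest takes 44/49 ÷ 1/35 = 220/7 days.
Total = 5 + 220/7 = 255/7 days.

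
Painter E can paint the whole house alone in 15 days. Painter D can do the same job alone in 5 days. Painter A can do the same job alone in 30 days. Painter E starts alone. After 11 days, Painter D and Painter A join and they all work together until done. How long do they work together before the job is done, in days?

In the first 11 days Painter E alone does 11/15 of the job, leaving 4/15.
Once everyone is working, combined rate: 1/15 + 1/5 + 1/30 = (2 + 6 + 1)/30 = 9/30 = 3/10 per day.
Remaining 4/15 at 3/10 per day takes 8/9 days.

8/9 days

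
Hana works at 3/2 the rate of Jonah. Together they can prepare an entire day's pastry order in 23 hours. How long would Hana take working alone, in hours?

Let Jonah's rate be r; then Hana's rate is (3/2)r, so together (3/2 + 1)r = (5/2)r = 1/23.
Thus r = 2/115 per hour.
Jonah alone: 115/2 hours; Hana alone: 115/3 hours.

115/3 hours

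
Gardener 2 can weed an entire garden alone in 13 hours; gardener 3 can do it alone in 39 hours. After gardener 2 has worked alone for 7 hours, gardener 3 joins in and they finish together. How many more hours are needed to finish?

9/2 hours

In 7 hours gardener 2 does 7/13 of the job, leaving 6/13.
Gardener 2 and gardener 3 together work at 4/39 per hour, so finishing takes 6/13 ÷ 4/39 = 9/2 hours.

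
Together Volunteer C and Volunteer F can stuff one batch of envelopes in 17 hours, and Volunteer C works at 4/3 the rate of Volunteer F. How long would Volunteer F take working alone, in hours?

119/3 hours

Let Volunteer F's rate be r; then Volunteer C's rate is (4/3)r, so together (4/3 + 1)r = (7/3)r = 1/17.
Thus r = 3/119 per hour.
Volunteer F alone: 119/3 hours; Volunteer C alone: 119/4 hours.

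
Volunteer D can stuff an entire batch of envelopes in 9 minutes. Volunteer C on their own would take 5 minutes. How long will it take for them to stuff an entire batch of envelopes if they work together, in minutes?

With two workers the combined time is the product over the sum: 9·5/(9+5) = 45/14 minutes.

45/14 minutes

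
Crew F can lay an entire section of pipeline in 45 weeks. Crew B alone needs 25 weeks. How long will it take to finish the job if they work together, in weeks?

225/14 weeks

Combined rate: 1/45 + 1/25 = (5 + 9)/225 = 14/225 per week.
Time = 1 ÷ (14/225) = 225/14 weeks.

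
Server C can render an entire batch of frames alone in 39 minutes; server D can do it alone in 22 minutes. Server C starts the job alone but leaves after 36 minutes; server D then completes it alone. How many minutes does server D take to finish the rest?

22/13 minutes

In 36 minutes server C does 36/39 = 12/13 of the job, leaving 1/13.
Server D works at 1/22 per minute, so finishing takes 1/13 ÷ 1/22 = 22/13 minutes.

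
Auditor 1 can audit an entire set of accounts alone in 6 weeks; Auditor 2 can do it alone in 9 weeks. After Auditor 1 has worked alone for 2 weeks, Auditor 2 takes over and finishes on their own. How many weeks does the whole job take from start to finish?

8 weeks

In 2 weeks Auditor 1 does 2/6 = 1/3 of the job, leaving 2/3.
Auditor 2 works at 1/9 per week, so finishing takes 2/3 ÷ 1/9 = 6 weeks.
Total time = 2 + 6 = 8 weeks.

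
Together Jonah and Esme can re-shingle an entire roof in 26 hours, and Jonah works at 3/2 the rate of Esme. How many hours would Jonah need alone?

130/3 hours

Let Esme's rate be r; then Jonah's rate is (3/2)r, so together (3/2 + 1)r = (5/2)r = 1/26.
Thus r = 1/65 per hour.
Esme alone: 65 hours; Jonah alone: 130/3 hours.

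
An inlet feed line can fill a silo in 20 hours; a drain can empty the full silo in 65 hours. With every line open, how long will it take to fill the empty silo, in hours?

Net rate = 1/20 − 1/65 = (13 − 4)/260 = 9/260 per hour.
Filling time = 1 ÷ (9/260) = 260/9 hours.

260/9 hours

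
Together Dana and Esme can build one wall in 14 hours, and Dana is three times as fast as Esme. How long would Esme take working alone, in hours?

56 hours

Let Esme's rate be r; then Dana's rate is 3r, so together (3 + 1)r = 4r = 1/14.
Thus r = 1/56 per hour.
Esme alone: 56 hours; Dana alone: 56/3 hours.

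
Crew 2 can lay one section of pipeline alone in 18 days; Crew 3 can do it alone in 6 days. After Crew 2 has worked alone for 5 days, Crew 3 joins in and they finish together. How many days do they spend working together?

In 5 days Crew 2 does 5/18 of the job, leaving 13/18.
Crew 2 and Crew 3 together work at 2/9 per day, so finishing takes 13/18 ÷ 2/9 = 13/4 days.

13/4 days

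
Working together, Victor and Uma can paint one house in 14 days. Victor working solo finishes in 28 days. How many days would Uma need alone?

28 days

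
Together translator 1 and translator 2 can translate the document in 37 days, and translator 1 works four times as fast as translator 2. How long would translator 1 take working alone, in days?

185/4 days

Let translator 2's rate be r; then translator 1's rate is 4r, so together (4 + 1)r = 5r = 1/37.
Thus r = 1/185 per day.
Translator 2 alone: 185 days; translator 1 alone: 185/4 days.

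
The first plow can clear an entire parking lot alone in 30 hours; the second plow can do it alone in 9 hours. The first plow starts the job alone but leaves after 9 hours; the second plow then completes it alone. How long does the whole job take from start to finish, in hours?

153/10 hours

In 9 hours the first plow does 9/30 = 3/10 of the job, leaving 7/10.
The second plow works at 1/9 per hour, so finishing takes 7/10 ÷ 1/9 = 63/10 hours.
Total time = 9 + 63/10 = 153/10 hours.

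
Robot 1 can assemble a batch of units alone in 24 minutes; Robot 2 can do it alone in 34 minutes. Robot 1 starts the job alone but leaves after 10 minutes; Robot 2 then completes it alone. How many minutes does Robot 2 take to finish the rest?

In 10 minutes Robot 1 does 10/24 = 5/12 of the job, leaving 7/12.
Robot 2 works at 1/34 per minute, so finishing takes 7/12 ÷ 1/34 = 119/6 minutes.

119/6 minutes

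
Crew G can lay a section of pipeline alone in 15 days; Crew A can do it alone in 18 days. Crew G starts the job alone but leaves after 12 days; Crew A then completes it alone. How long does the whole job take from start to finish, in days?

78/5 days

In 12 days Crew G does 12/15 = 4/5 of the job, leaving 1/5.
Crew A works at 1/18 per day, so finishing takes 1/5 ÷ 1/18 = 18/5 days.
Total time = 12 + 18/5 = 78/5 days.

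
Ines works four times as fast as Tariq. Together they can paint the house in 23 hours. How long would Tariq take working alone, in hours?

115 hours

Let Tariq's rate be r; then Ines's rate is 4r, so together (4 + 1)r = 5r = 1/23.
Thus r = 1/115 per hour.
Tariq alone: 115 hours; Ines alone: 115/4 hours.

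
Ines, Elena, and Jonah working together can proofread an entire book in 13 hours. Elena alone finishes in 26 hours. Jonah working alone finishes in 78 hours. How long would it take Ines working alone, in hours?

Combined rate is 1/13 per hour.
Known contribution: 1/26 + 1/78 = (3 + 1)/78 = 4/78 = 2/39 per hour.
So Ines's rate is 1/13 − 2/39 = 1/39, meaning 39 hours alone.

39 hours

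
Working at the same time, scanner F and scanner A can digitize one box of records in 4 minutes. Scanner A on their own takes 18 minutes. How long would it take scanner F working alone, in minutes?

Combined rate is 1/4 per minute.
Known contribution: 1/18 per minute.
So scanner F's rate is 1/4 − 1/18 = 7/36, meaning 36/7 minutes alone.

36/7 minutes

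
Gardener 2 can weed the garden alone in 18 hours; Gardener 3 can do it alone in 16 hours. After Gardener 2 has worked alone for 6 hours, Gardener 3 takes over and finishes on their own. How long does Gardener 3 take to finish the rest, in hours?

32/3 hours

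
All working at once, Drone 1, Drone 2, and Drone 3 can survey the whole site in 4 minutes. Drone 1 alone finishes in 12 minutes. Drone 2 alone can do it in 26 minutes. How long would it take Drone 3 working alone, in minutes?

39/5 minutes

Combined rate is 1/4 per minute.
Known contribution: 1/12 + 1/26 = (13 + 6)/156 = 19/156 per minute.
So Drone 3's rate is 1/4 − 19/156 = 5/39, meaning 39/5 minutes alone.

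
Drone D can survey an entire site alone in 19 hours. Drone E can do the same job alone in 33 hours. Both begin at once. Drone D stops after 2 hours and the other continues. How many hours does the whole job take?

In the first 2 hours the combined rate is 52/627, so 104/627 of the job is done, leaving 523/627.
After drone D leaves the rate is 1/33 per hour; the remaining 523/627 takes 523/19 hours.
Total = 2 + 523/19 = 561/19 hours.

561/19 hours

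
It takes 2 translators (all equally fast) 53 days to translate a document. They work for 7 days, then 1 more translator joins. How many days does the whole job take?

113/3 days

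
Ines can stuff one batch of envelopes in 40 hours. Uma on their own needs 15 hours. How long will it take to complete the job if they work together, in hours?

120/11 hours

With two workers the combined time is the product over the sum: 40·15/(40+15) = 600/55 = 120/11 hours.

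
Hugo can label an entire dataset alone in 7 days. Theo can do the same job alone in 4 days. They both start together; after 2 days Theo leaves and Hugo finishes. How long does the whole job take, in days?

In the first 2 days the combined rate is 11/28, so 11/14 of the job is done, leaving 3/14.
After Theo leaves the rate is 1/7 per day; the remaining 3/14 takes 3/2 days.
Total = 2 + 3/2 = 7/2 days.

7/2 days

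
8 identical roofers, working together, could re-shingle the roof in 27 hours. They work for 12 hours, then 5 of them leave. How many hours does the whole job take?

One roofer does 1/216 of the job per hour.
After 12 hours with 8 roofers, 4/9 is done (5/9 left).
With 3 roofers the rate is 3/216 = 1/72, so the rest takes 5/9 ÷ 1/72 = 40 hours.
Total = 12 + 40 = 52 hours.

52 hours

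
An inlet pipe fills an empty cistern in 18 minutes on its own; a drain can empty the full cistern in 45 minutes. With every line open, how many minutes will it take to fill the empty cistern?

30 minutes

Net rate = 1/18 − 1/45 = (5 − 2)/90 = 3/90 = 1/30 per minute.
Filling time = 1 ÷ (1/30) = 30 minutes.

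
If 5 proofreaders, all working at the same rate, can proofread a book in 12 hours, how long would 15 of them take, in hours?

Total work is 5·12 = 60 proofreader-hours.
With 15 proofreaders: 60/15 = 4 hours.

4 hours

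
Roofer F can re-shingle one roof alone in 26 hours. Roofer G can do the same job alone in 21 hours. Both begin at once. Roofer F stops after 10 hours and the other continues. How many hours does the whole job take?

168/13 hours

In the first 10 hours the combined rate is 47/546, so 235/273 of the job is done, leaving 38/273.
After Roofer F leaves the rate is 1/21 per hour; the remaining 38/273 takes 38/13 hours.
Total = 10 + 38/13 = 168/13 hours.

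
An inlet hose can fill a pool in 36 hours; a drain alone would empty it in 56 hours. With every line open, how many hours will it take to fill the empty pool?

504/5 hours

Net rate = 1/36 − 1/56 = (14 − 9)/504 = 5/504 per hour.
Filling time = 1 ÷ (5/504) = 504/5 hours.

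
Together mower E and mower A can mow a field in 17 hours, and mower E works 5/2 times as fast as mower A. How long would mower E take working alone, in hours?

119/5 hours

Let mower A's rate be r; then mower E's rate is (5/2)r, so together (5/2 + 1)r = (7/2)r = 1/17.
Thus r = 2/119 per hour.
Mower A alone: 119/2 hours; mower E alone: 119/5 hours.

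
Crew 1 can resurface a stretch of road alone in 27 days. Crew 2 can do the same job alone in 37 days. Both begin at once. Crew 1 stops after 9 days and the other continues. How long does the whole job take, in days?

74/3 days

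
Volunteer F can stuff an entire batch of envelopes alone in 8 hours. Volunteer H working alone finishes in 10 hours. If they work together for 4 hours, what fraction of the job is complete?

9/10

Combined rate: 1/8 + 1/10 = (5 + 4)/40 = 9/40 per hour.
In 4 hours they complete 4·9/40 = 9/10 of the job.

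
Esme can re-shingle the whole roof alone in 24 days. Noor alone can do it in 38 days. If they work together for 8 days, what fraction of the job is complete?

Combined rate: 1/24 + 1/38 = (19 + 12)/456 = 31/456 per day.
In 8 days they complete 8·31/456 = 31/57 of the job.

31/57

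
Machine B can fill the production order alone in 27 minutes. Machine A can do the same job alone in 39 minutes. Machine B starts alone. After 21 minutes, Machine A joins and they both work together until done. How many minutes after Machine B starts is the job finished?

270/11 minutes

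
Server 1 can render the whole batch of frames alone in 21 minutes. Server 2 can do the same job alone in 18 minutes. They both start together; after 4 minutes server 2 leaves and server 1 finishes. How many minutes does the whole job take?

49/3 minutes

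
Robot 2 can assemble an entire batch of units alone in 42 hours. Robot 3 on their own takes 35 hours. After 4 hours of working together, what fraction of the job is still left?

Combined rate: 1/42 + 1/35 = (5 + 6)/210 = 11/210 per hour.
In 4 hours they complete 4·11/210 = 22/105 of the job.
So 83/105 remains.

83/105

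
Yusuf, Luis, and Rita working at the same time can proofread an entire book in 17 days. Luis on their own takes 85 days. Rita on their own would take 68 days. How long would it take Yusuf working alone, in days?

340/11 days

Combined rate is 1/17 per day.
Known contribution: 1/85 + 1/68 = (4 + 5)/340 = 9/340 per day.
So Yusuf's rate is 1/17 − 9/340 = 11/340, meaning 340/11 days alone.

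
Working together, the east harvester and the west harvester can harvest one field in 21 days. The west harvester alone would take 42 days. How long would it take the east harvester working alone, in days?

42 days

Combined rate is 1/21 per day.
Known contribution: 1/42 per day.
So the east harvester's rate is 1/21 − 1/42 = 1/42, meaning 42 days alone.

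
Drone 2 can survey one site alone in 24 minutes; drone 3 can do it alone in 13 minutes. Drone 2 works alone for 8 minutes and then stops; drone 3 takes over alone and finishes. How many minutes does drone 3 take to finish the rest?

In 8 minutes drone 2 does 8/24 = 1/3 of the job, leaving 2/3.
Drone 3 works at 1/13 per minute, so finishing takes 2/3 ÷ 1/13 = 26/3 minutes.

26/3 minutes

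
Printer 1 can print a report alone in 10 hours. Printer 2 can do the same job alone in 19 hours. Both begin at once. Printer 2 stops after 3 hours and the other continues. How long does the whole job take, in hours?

In the first 3 hours the combined rate is 29/190, so 87/190 of the job is done, leaving 103/190.
After printer 2 leaves the rate is 1/10 per hour; the remaining 103/190 takes 103/19 hours.
Total = 3 + 103/19 = 160/19 hours.

160/19 hours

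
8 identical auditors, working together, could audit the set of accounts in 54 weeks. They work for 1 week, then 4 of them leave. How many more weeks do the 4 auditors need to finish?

One auditor does 1/432 of the job per week.
After 1 week with 8 auditors, 1/54 is done (53/54 left).
With 4 auditors the rate is 4/432 = 1/108, so the rest takes 53/54 ÷ 1/108 = 106 weeks.

106 weeks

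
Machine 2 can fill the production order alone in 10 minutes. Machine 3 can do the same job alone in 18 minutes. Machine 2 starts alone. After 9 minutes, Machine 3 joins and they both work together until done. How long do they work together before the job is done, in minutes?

9/14 minutes

In the first 9 minutes Machine 2 alone does 9/10 of the job, leaving 1/10.
Once everyone is working, combined rate: 1/10 + 1/18 = (9 + 5)/90 = 14/90 = 7/45 per minute.
Remaining 1/10 at 7/45 per minute takes 9/14 minutes.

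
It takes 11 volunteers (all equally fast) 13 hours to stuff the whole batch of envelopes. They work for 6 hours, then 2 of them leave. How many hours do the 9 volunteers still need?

One volunteer does 1/143 of the job per hour.
After 6 hours with 11 volunteers, 6/13 is done (7/13 left).
With 9 volunteers the rate is 9/143, so the rest takes 7/13 ÷ 9/143 = 77/9 hours.

77/9 hours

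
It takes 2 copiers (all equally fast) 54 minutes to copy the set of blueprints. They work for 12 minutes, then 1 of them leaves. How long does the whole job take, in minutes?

One copier does 1/108 of the job per minute.
After 12 minutes with 2 copiers, 2/9 is done (7/9 left).
With 1 copier the rate is 1/108, so the rest takes 7/9 ÷ 1/108 = 84 minutes.
Total = 12 + 84 = 96 minutes.

96 minutes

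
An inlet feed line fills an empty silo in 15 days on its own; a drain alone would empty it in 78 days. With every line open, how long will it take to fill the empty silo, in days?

Net rate = 1/15 − 1/78 = (26 − 5)/390 = 21/390 = 7/130 per day.
Filling time = 1 ÷ (7/130) = 130/7 days.

130/7 days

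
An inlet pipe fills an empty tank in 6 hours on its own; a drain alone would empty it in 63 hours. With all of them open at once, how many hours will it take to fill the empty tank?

126/19 hours

Net rate = 1/6 − 1/63 = (21 − 2)/126 = 19/126 per hour.
Filling time = 1 ÷ (19/126) = 126/19 hours.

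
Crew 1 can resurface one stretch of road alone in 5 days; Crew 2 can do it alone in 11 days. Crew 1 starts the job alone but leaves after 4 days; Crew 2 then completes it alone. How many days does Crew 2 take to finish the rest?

In 4 days Crew 1 does 4/5 of the job, leaving 1/5.
Crew 2 works at 1/11 per day, so finishing takes 1/5 ÷ 1/11 = 11/5 days.

11/5 days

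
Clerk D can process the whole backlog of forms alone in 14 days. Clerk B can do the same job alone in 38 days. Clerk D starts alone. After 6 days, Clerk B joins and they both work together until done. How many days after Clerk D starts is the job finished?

154/13 days

In the first 6 days Clerk D alone does 6/14 = 3/7 of the job, leaving 4/7.
Once everyone is working, combined rate: 1/14 + 1/38 = (19 + 7)/266 = 26/266 = 13/133 per day.
Remaining 4/7 at 13/133 per day takes 76/13 days.
Total from the start = 6 + 76/13 = 154/13 days.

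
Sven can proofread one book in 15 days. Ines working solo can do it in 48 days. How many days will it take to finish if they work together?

Combined rate: 1/15 + 1/48 = (16 + 5)/240 = 21/240 = 7/80 per day.
Time = 1 ÷ (7/80) = 80/7 days.

80/7 days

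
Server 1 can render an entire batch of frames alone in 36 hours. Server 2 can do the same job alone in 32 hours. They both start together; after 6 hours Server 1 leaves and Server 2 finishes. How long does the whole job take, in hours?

80/3 hours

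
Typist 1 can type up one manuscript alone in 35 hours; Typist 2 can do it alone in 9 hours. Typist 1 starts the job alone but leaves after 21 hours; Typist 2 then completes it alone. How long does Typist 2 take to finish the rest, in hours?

In 21 hours Typist 1 does 21/35 = 3/5 of the job, leaving 2/5.
Typist 2 works at 1/9 per hour, so finishing takes 2/5 ÷ 1/9 = 18/5 hours.

18/5 hours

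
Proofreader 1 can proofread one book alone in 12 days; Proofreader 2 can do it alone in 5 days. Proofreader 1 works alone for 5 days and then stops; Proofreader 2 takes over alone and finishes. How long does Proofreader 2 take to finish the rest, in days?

In 5 days Proofreader 1 does 5/12 of the job, leaving 7/12.
Proofreader 2 works at 1/5 per day, so finishing takes 7/12 ÷ 1/5 = 35/12 days.

35/12 days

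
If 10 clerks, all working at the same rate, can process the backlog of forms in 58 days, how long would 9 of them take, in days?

Total work is 10·58 = 580 clerk-days.
With 9 clerks: 580/9 days.

580/9 days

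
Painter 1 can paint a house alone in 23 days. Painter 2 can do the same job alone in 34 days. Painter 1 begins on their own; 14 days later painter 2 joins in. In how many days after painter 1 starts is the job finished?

In the first 14 days painter 1 alone does 14/23 of the job, leaving 9/23.
Once everyone is working, combined rate: 1/23 + 1/34 = (34 + 23)/782 = 57/782 per day.
Remaining 9/23 at 57/782 per day takes 102/19 days.
Total from the start = 14 + 102/19 = 368/19 days.

368/19 days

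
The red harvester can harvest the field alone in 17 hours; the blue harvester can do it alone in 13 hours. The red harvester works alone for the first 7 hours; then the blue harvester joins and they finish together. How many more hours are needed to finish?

13/3 hours

In 7 hours the red harvester does 7/17 of the job, leaving 10/17.
The red harvester and the blue harvester together work at 30/221 per hour, so finishing takes 10/17 ÷ 30/221 = 13/3 hours.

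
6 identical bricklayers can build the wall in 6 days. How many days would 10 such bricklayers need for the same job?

18/5 days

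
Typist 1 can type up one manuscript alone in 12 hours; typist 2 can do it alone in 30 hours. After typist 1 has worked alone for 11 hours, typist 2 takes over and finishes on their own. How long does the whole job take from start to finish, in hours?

In 11 hours typist 1 does 11/12 of the job, leaving 1/12.
Typist 2 works at 1/30 per hour, so finishing takes 1/12 ÷ 1/30 = 5/2 hours.
Total time = 11 + 5/2 = 27/2 hours.

27/2 hours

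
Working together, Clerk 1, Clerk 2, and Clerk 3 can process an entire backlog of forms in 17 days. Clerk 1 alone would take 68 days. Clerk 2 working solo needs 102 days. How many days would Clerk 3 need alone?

204/7 days

Combined rate is 1/17 per day.
Known contribution: 1/68 + 1/102 = (3 + 2)/204 = 5/204 per day.
So Clerk 3's rate is 1/17 − 5/204 = 7/204, meaning 204/7 days alone.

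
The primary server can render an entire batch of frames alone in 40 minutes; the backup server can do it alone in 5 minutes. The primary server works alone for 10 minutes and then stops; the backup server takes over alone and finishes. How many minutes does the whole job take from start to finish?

55/4 minutes

In 10 minutes the primary server does 10/40 = 1/4 of the job, leaving 3/4.
The backup server works at 1/5 per minute, so finishing takes 3/4 ÷ 1/5 = 15/4 minutes.
Total time = 10 + 15/4 = 55/4 minutes.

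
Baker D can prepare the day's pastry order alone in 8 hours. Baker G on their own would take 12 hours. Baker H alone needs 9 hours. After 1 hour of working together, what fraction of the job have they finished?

Combined rate: 1/8 + 1/12 + 1/9 = (9 + 6 + 8)/72 = 23/72 per hour.
In 1 hour they complete 1·23/72 = 23/72 of the job.

23/72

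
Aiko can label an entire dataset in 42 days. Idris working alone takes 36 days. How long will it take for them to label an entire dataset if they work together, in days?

252/13 days

Combined rate: 1/42 + 1/36 = (6 + 7)/252 = 13/252 per day.
Time = 1 ÷ (13/252) = 252/13 days.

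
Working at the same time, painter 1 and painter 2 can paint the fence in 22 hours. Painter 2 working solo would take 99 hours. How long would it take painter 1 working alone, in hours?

Combined rate is 1/22 per hour.
Known contribution: 1/99 per hour.
So painter 1's rate is 1/22 − 1/99 = 7/198, meaning 198/7 hours alone.

198/7 hours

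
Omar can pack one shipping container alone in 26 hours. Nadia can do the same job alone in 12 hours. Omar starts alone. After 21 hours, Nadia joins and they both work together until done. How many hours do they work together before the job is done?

In the first 21 hours Omar alone does 21/26 of the job, leaving 5/26.
Once everyone is working, combined rate: 1/26 + 1/12 = (6 + 13)/156 = 19/156 per hour.
Remaining 5/26 at 19/156 per hour takes 30/19 hours.

30/19 hours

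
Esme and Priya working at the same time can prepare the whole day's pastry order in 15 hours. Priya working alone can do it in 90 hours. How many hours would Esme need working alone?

18 hours

Combined rate is 1/15 per hour.
Known contribution: 1/90 per hour.
So Esme's rate is 1/15 − 1/90 = 1/18, meaning 18 hours alone.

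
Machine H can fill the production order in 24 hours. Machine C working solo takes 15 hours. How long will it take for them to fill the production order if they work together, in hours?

With two workers the combined time is the product over the sum: 24·15/(24+15) = 360/39 = 120/13 hours.

120/13 hours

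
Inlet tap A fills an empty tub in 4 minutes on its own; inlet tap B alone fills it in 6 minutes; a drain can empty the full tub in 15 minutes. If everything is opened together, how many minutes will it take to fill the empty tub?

Net rate = 1/4 + 1/6 − 1/15 = (15 + 10 − 4)/60 = 21/60 = 7/20 per minute.
Filling time = 1 ÷ (7/20) = 20/7 minutes.

20/7 minutes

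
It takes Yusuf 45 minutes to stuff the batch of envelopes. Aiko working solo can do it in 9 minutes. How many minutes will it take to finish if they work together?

15/2 minutes

Combined rate: 1/45 + 1/9 = (1 + 5)/45 = 6/45 = 2/15 per minute.
Time = 1 ÷ (2/15) = 15/2 minutes.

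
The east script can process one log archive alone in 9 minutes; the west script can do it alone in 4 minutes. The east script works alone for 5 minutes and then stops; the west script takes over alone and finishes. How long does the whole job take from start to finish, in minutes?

In 5 minutes the east script does 5/9 of the job, leaving 4/9.
The west script works at 1/4 per minute, so finishing takes 4/9 ÷ 1/4 = 16/9 minutes.
Total time = 5 + 16/9 = 61/9 minutes.

61/9 minutes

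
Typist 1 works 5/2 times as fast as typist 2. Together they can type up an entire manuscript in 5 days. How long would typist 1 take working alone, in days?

7 days

Let typist 2's rate be r; then typist 1's rate is (5/2)r, so together (5/2 + 1)r = (7/2)r = 1/5.
Thus r = 2/35 per day.
Typist 2 alone: 35/2 days; typist 1 alone: 7 days.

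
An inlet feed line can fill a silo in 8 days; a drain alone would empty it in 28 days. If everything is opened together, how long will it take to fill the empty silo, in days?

56/5 days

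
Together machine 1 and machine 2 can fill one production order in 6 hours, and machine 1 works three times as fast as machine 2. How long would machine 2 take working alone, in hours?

Let machine 2's rate be r; then machine 1's rate is 3r, so together (3 + 1)r = 4r = 1/6.
Thus r = 1/24 per hour.
Machine 2 alone: 24 hours; machine 1 alone: 8 hours.

24 hours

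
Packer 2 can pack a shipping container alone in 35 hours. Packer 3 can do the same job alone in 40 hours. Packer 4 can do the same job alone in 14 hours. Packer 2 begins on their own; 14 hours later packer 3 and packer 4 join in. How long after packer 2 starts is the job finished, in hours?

94/5 hours

In the first 14 hours packer 2 alone does 14/35 = 2/5 of the job, leaving 3/5.
Once everyone is working, combined rate: 1/35 + 1/40 + 1/14 = (8 + 7 + 20)/280 = 35/280 = 1/8 per hour.
Remaining 3/5 at 1/8 per hour takes 24/5 hours.
Total from the start = 14 + 24/5 = 94/5 hours.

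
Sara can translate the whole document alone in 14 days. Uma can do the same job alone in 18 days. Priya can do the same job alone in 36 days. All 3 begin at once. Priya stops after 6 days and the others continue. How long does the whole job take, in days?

In the first 6 days the combined rate is 13/84, so 13/14 of the job is done, leaving 1/14.
After Priya leaves the rate is 8/63 per day; the remaining 1/14 takes 9/16 days.
Total = 6 + 9/16 = 105/16 days.

105/16 days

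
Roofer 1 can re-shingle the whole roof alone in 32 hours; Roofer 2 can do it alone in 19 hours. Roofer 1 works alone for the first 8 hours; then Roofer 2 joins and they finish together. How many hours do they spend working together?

In 8 hours Roofer 1 does 8/32 = 1/4 of the job, leaving 3/4.
Roofer 1 and Roofer 2 together work at 51/608 per hour, so finishing takes 3/4 ÷ 51/608 = 152/17 hours.

152/17 hours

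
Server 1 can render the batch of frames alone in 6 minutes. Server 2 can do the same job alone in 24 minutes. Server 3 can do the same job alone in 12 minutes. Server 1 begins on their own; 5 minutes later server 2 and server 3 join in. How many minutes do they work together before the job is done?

4/7 minutes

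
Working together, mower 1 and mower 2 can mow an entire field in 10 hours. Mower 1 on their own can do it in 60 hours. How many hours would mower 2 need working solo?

12 hours

Combined rate is 1/10 per hour.
Known contribution: 1/60 per hour.
So mower 2's rate is 1/10 − 1/60 = 1/12, meaning 12 hours alone.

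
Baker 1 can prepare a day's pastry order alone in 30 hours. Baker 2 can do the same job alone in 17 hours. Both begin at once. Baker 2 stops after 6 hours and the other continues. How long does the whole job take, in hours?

330/17 hours

In the first 6 hours the combined rate is 47/510, so 47/85 of the job is done, leaving 38/85.
After baker 2 leaves the rate is 1/30 per hour; the remaining 38/85 takes 228/17 hours.
Total = 6 + 228/17 = 330/17 hours.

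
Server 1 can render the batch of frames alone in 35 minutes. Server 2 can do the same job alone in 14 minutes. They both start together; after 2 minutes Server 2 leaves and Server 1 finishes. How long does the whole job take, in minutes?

30 minutes

In the first 2 minutes the combined rate is 1/10, so 1/5 of the job is done, leaving 4/5.
After Server 2 leaves the rate is 1/35 per minute; the remaining 4/5 takes 28 minutes.
Total = 2 + 28 = 30 minutes.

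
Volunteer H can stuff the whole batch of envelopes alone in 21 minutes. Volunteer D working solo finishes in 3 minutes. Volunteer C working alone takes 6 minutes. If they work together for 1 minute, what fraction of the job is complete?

23/42

Combined rate: 1/21 + 1/3 + 1/6 = (2 + 14 + 7)/42 = 23/42 per minute.
In 1 minute they complete 1·23/42 = 23/42 of the job.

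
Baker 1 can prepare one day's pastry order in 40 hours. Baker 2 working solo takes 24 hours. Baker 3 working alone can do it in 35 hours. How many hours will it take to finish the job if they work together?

21/2 hours

Combined rate: 1/40 + 1/24 + 1/35 = (21 + 35 + 24)/840 = 80/840 = 2/21 per hour.
Time = 1 ÷ (2/21) = 21/2 hours.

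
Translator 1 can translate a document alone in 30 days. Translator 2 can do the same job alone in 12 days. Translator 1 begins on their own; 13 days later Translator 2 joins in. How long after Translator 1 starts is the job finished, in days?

In the first 13 days Translator 1 alone does 13/30 of the job, leaving 17/30.
Once everyone is working, combined rate: 1/30 + 1/12 = (2 + 5)/60 = 7/60 per day.
Remaining 17/30 at 7/60 per day takes 34/7 days.
Total from the start = 13 + 34/7 = 125/7 days.

125/7 days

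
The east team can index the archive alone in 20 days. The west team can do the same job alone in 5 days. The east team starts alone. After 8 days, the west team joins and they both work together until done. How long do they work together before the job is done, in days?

12/5 days

In the first 8 days the east team alone does 8/20 = 2/5 of the job, leaving 3/5.
Once everyone is working, combined rate: 1/20 + 1/5 = (1 + 4)/20 = 5/20 = 1/4 per day.
Remaining 3/5 at 1/4 per day takes 12/5 days.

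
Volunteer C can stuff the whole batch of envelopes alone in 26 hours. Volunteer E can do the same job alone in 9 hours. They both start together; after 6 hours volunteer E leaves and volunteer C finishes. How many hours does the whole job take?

In the first 6 hours the combined rate is 35/234, so 35/39 of the job is done, leaving 4/39.
After volunteer E leaves the rate is 1/26 per hour; the remaining 4/39 takes 8/3 hours.
Total = 6 + 8/3 = 26/3 hours.

26/3 hours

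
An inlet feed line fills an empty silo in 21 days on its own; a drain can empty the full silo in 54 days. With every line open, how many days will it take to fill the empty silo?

378/11 days

Net rate = 1/21 − 1/54 = (18 − 7)/378 = 11/378 per day.
Filling time = 1 ÷ (11/378) = 378/11 days.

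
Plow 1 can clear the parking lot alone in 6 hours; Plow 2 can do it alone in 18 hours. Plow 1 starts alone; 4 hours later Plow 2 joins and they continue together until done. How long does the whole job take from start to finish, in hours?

In 4 hours Plow 1 does 4/6 = 2/3 of the job, leaving 1/3.
Plow 1 and Plow 2 together work at 2/9 per hour, so finishing takes 1/3 ÷ 2/9 = 3/2 hours.
Total time = 4 + 3/2 = 11/2 hours.

11/2 hours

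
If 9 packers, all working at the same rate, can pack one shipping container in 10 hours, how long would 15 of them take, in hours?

6 hours

Total work is 9·10 = 90 packer-hours.
With 15 packers: 90/15 = 6 hours.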